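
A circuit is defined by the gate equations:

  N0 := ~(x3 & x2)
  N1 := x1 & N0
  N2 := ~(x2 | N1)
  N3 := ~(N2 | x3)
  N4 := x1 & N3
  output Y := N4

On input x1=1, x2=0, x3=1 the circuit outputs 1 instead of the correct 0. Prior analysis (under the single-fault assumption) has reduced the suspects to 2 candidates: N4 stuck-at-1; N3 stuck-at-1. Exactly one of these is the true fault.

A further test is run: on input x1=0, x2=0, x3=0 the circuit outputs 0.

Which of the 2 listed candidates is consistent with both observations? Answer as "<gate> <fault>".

N3 stuck-at-1

Evaluate each candidate on input x1=0, x2=0, x3=0:
  N4 stuck-at-1: N0=1, N1=0, N2=1, N3=0, N4=1 [stuck-at-1] → 1 — eliminated
  N3 stuck-at-1: N0=1, N1=0, N2=1, N3=1 [stuck-at-1], N4=0 → 0 — matches
Only N3 stuck-at-1 reproduces the observed 0.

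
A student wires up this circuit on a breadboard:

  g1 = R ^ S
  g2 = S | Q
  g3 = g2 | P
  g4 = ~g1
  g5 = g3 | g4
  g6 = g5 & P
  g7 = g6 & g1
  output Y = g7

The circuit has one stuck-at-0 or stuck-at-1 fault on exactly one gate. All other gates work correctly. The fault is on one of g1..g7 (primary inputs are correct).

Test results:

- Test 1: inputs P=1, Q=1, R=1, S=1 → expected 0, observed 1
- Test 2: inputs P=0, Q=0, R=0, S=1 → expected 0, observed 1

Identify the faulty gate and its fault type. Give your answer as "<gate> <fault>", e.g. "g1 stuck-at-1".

Fault-free values for test 1 (P=1, Q=1, R=1, S=1): g1=0, g2=1, g3=1, g4=1, g5=1, g6=1, g7=0, giving Y=0. Observed 1.
Test 1: faults giving observed 1 are {g1 stuck-at-1, g7 stuck-at-1}.
Test 2 (P=0, Q=0, R=0, S=1): fault-free g1=1, g2=1, g3=1, g4=0, g5=1, g6=0, g7=0 → 0; observed 1. Eliminates g1 stuck-at-1.
Only g7 stuck-at-1 is consistent with every test.

g7 stuck-at-1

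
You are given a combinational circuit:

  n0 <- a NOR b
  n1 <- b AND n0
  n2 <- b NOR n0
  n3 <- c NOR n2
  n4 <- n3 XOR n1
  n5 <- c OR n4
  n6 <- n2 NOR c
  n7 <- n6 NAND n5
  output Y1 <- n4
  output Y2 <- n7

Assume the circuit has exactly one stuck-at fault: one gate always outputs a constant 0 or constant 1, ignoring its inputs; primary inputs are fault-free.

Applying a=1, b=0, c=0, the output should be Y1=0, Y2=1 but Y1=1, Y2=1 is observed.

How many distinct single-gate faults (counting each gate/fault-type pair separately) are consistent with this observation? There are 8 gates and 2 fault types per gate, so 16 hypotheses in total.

3

Fault-free: n0=0, n1=0, n2=1, n3=0, n4=0, n5=0, n6=0, n7=1 → Y1=0, Y2=1. Observed Y1=1, Y2=1.
  n0: none of the 2 fault types match ✗
  n1: stuck-at-1 ✓; others ✗
  n2: none of the 2 fault types match ✗
  n3: stuck-at-1 ✓; others ✗
  n4: stuck-at-1 ✓; others ✗
  n5: none of the 2 fault types match ✗
  n6: none of the 2 fault types match ✗
  n7: none of the 2 fault types match ✗
Consistent faults: {n1 stuck-at-1, n3 stuck-at-1, n4 stuck-at-1} — 3 in all.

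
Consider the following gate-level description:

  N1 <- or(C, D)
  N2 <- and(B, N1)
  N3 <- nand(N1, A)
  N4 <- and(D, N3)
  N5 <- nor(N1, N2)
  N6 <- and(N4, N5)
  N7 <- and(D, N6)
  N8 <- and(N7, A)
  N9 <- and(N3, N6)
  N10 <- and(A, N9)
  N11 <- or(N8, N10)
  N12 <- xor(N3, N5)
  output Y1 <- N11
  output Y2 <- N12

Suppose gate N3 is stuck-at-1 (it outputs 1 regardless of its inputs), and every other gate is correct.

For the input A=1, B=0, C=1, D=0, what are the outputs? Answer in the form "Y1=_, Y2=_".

Y1=0, Y2=1

Propagate with N3 forced: N1=1, N2=0, N3=1 [stuck-at-1], N4=0, N5=0, N6=0, N7=0, N8=0, N9=0, N10=0, N11=0, N12=1.
So the outputs are Y1=0, Y2=1. (Without the fault they would be Y1=0, Y2=0.)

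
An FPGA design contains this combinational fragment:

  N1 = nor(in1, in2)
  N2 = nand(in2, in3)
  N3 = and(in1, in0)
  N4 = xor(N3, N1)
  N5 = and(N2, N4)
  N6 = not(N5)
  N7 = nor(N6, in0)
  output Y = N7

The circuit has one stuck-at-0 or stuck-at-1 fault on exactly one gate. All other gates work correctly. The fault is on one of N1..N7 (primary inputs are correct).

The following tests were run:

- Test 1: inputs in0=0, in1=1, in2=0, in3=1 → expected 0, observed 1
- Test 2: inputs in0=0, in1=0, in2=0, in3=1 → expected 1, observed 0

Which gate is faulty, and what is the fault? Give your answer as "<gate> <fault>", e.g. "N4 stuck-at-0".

Fault-free values for test 1 (in0=0, in1=1, in2=0, in3=1): N1=0, N2=1, N3=0, N4=0, N5=0, N6=1, N7=0, giving Y=0. Observed 1.
Test 1: faults giving observed 1 are {N1 stuck-at-1, N3 stuck-at-1, N4 stuck-at-1, N5 stuck-at-1, N6 stuck-at-0, N7 stuck-at-1}.
Test 2 (in0=0, in1=0, in2=0, in3=1): fault-free N1=1, N2=1, N3=0, N4=1, N5=1, N6=0, N7=1 → 1; observed 0. Eliminates N1 stuck-at-1, N4 stuck-at-1, N5 stuck-at-1, N6 stuck-at-0, N7 stuck-at-1.
Only N3 stuck-at-1 is consistent with every test.

N3 stuck-at-1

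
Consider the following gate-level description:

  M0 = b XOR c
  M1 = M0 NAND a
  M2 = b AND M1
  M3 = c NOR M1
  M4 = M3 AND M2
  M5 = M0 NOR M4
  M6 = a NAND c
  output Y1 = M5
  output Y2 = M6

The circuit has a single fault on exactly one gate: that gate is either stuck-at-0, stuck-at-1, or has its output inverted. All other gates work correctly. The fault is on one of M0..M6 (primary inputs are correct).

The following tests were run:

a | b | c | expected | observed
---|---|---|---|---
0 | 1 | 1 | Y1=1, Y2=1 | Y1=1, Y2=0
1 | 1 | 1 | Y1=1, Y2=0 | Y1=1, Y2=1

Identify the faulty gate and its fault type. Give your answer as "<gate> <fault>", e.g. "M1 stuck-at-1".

Fault-free values for test 1 (a=0, b=1, c=1): M0=0, M1=1, M2=1, M3=0, M4=0, M5=1, M6=1, giving Y1=1, Y2=1. Observed Y1=1, Y2=0.
Test 1: faults giving observed Y1=1, Y2=0 are {M6 stuck-at-0, M6 inverted output}.
Test 2 (a=1, b=1, c=1): fault-free M0=0, M1=1, M2=1, M3=0, M4=0, M5=1, M6=0 → Y1=1, Y2=0; observed Y1=1, Y2=1. Eliminates M6 stuck-at-0.
Only M6 inverted output is consistent with every test.

M6 inverted output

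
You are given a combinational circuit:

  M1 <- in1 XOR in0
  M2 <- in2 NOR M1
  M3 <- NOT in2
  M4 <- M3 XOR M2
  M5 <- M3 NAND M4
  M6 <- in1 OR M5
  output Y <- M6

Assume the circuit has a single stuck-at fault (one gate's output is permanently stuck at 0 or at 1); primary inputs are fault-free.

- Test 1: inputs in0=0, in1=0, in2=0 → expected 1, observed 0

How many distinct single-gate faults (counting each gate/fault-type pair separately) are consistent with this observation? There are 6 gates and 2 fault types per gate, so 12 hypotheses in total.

Fault-free: M1=0, M2=1, M3=1, M4=0, M5=1, M6=1 → 1. Observed 0.
  M1 stuck-at-0: output 1 ✗
  M1 stuck-at-1: output 0 ✓
  M2 stuck-at-0: output 0 ✓
  M2 stuck-at-1: output 1 ✗
  M3 stuck-at-0: output 1 ✗
  M3 stuck-at-1: output 1 ✗
  M4 stuck-at-0: output 1 ✗
  M4 stuck-at-1: output 0 ✓
  M5 stuck-at-0: output 0 ✓
  M5 stuck-at-1: output 1 ✗
  M6 stuck-at-0: output 0 ✓
  M6 stuck-at-1: output 1 ✗
Consistent faults: {M1 stuck-at-1, M2 stuck-at-0, M4 stuck-at-1, M5 stuck-at-0, M6 stuck-at-0} — 5 in all.

5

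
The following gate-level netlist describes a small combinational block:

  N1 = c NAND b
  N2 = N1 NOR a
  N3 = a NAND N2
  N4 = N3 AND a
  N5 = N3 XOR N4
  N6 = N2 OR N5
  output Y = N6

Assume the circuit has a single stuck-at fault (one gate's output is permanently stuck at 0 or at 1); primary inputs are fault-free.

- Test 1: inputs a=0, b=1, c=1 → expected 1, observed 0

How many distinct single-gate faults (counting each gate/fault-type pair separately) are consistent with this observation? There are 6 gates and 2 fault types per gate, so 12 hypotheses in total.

1

Fault-free: N1=0, N2=1, N3=1, N4=0, N5=1, N6=1 → 1. Observed 0.
  N1 stuck-at-0: output 1 ✗
  N1 stuck-at-1: output 1 ✗
  N2 stuck-at-0: output 1 ✗
  N2 stuck-at-1: output 1 ✗
  N3 stuck-at-0: output 1 ✗
  N3 stuck-at-1: output 1 ✗
  N4 stuck-at-0: output 1 ✗
  N4 stuck-at-1: output 1 ✗
  N5 stuck-at-0: output 1 ✗
  N5 stuck-at-1: output 1 ✗
  N6 stuck-at-0: output 0 ✓
  N6 stuck-at-1: output 1 ✗
Consistent faults: {N6 stuck-at-0} — 1 in all.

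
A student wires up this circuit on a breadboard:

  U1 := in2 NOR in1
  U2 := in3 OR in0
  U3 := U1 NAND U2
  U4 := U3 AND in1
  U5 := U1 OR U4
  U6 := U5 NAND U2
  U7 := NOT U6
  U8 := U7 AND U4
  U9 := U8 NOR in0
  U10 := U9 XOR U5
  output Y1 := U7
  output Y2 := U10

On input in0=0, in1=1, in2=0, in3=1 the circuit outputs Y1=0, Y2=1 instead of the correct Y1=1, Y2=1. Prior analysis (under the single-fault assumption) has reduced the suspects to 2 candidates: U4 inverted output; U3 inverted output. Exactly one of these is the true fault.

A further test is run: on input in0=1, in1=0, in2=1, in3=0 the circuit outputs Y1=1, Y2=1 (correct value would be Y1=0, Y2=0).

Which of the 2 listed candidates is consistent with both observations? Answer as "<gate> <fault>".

Evaluate each candidate on input in0=1, in1=0, in2=1, in3=0:
  U4 inverted output: U1=0, U2=1, U3=1, U4=1 [inverted output], U5=1, U6=0, U7=1, U8=1, U9=0, U10=1 → Y1=1, Y2=1 — matches
  U3 inverted output: U1=0, U2=1, U3=0 [inverted output], U4=0, U5=0, U6=1, U7=0, U8=0, U9=0, U10=0 → Y1=0, Y2=0 — eliminated
Only U4 inverted output reproduces the observed Y1=1, Y2=1.

U4 inverted output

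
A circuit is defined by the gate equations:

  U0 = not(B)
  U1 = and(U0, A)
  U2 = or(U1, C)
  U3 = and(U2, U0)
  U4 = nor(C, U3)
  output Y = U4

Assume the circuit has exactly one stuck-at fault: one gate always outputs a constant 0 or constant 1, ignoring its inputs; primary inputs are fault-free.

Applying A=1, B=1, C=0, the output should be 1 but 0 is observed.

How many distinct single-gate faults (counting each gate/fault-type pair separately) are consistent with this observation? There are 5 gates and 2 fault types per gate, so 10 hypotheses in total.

Fault-free: U0=0, U1=0, U2=0, U3=0, U4=1 → 1. Observed 0.
  U0 stuck-at-0: output 1 ✗
  U0 stuck-at-1: output 0 ✓
  U1 stuck-at-0: output 1 ✗
  U1 stuck-at-1: output 1 ✗
  U2 stuck-at-0: output 1 ✗
  U2 stuck-at-1: output 1 ✗
  U3 stuck-at-0: output 1 ✗
  U3 stuck-at-1: output 0 ✓
  U4 stuck-at-0: output 0 ✓
  U4 stuck-at-1: output 1 ✗
Consistent faults: {U0 stuck-at-1, U3 stuck-at-1, U4 stuck-at-0} — 3 in all.

3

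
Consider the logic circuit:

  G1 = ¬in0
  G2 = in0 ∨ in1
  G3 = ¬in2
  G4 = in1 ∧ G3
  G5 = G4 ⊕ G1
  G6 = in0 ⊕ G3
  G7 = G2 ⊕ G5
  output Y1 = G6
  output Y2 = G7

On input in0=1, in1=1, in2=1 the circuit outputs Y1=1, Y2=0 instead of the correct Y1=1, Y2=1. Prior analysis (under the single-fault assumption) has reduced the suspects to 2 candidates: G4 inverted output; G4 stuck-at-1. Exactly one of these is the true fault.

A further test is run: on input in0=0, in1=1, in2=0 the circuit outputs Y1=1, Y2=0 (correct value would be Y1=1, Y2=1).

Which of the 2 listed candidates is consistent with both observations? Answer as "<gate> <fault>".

G4 inverted output

Evaluate each candidate on input in0=0, in1=1, in2=0:
  G4 inverted output: G1=1, G2=1, G3=1, G4=0 [inverted output], G5=1, G6=1, G7=0 → Y1=1, Y2=0 — matches
  G4 stuck-at-1: G1=1, G2=1, G3=1, G4=1 [stuck-at-1], G5=0, G6=1, G7=1 → Y1=1, Y2=1 — eliminated
Only G4 inverted output reproduces the observed Y1=1, Y2=0.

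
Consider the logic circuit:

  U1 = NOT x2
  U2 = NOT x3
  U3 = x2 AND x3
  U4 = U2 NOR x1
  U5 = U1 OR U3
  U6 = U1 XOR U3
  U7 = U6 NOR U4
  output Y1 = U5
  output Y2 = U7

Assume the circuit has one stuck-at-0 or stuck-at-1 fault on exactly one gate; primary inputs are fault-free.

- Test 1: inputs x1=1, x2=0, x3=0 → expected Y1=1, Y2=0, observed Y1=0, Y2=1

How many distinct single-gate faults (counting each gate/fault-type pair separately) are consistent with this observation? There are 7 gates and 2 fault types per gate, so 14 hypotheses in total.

1

Fault-free: U1=1, U2=1, U3=0, U4=0, U5=1, U6=1, U7=0 → Y1=1, Y2=0. Observed Y1=0, Y2=1.
  U1 stuck-at-0: output Y1=0, Y2=1 ✓
  U1 stuck-at-1: output Y1=1, Y2=0 ✗
  U2 stuck-at-0: output Y1=1, Y2=0 ✗
  U2 stuck-at-1: output Y1=1, Y2=0 ✗
  U3 stuck-at-0: output Y1=1, Y2=0 ✗
  U3 stuck-at-1: output Y1=1, Y2=1 ✗
  U4 stuck-at-0: output Y1=1, Y2=0 ✗
  U4 stuck-at-1: output Y1=1, Y2=0 ✗
  U5 stuck-at-0: output Y1=0, Y2=0 ✗
  U5 stuck-at-1: output Y1=1, Y2=0 ✗
  U6 stuck-at-0: output Y1=1, Y2=1 ✗
  U6 stuck-at-1: output Y1=1, Y2=0 ✗
  U7 stuck-at-0: output Y1=1, Y2=0 ✗
  U7 stuck-at-1: output Y1=1, Y2=1 ✗
Consistent faults: {U1 stuck-at-0} — 1 in all.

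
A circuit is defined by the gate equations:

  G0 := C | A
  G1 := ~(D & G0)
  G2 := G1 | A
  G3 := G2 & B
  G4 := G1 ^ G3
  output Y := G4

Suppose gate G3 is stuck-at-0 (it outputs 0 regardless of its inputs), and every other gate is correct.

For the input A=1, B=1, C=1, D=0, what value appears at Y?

Propagate with G3 forced: G0=1, G1=1, G2=1, G3=0 [stuck-at-0], G4=1.
So Y = 1. (Without the fault it would be 0.)

1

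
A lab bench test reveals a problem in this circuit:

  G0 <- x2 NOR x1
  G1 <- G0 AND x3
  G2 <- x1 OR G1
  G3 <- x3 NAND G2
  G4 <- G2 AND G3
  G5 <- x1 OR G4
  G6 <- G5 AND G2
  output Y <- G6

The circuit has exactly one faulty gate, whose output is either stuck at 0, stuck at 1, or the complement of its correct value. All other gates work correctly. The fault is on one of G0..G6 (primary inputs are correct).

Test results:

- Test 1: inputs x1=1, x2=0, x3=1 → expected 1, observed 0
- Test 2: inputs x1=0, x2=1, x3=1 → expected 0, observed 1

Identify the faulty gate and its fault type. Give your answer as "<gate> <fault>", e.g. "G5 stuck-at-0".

G6 inverted output

Fault-free values for test 1 (x1=1, x2=0, x3=1): G0=0, G1=0, G2=1, G3=0, G4=0, G5=1, G6=1, giving Y=1. Observed 0.
Test 1: faults giving observed 0 are {G2 stuck-at-0, G2 inverted output, G5 stuck-at-0, G5 inverted output, G6 stuck-at-0, G6 inverted output}.
Test 2 (x1=0, x2=1, x3=1): fault-free G0=0, G1=0, G2=0, G3=1, G4=0, G5=0, G6=0 → 0; observed 1. Eliminates G2 stuck-at-0, G2 inverted output, G5 stuck-at-0, G5 inverted output, G6 stuck-at-0.
Only G6 inverted output is consistent with every test.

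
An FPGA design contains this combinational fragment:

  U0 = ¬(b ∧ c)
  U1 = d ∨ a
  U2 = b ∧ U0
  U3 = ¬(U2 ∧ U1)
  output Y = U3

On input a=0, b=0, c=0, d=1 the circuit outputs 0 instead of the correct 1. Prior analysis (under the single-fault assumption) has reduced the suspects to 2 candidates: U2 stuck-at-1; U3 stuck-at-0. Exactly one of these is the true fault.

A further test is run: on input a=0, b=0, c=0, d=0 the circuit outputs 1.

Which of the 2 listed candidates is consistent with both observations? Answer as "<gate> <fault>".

Evaluate each candidate on input a=0, b=0, c=0, d=0:
  U2 stuck-at-1: U0=1, U1=0, U2=1 [stuck-at-1], U3=1 → 1 — matches
  U3 stuck-at-0: U0=1, U1=0, U2=0, U3=0 [stuck-at-0] → 0 — eliminated
Only U2 stuck-at-1 reproduces the observed 1.

U2 stuck-at-1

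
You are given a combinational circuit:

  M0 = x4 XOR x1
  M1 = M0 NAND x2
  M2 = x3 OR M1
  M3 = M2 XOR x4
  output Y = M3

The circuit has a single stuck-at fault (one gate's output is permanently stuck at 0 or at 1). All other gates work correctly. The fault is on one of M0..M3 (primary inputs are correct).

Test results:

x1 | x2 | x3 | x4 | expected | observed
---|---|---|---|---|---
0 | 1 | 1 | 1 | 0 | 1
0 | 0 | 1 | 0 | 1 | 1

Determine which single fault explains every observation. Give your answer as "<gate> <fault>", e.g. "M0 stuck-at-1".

Fault-free values for test 1 (x1=0, x2=1, x3=1, x4=1): M0=1, M1=0, M2=1, M3=0, giving Y=0. Observed 1.
Test 1: faults giving observed 1 are {M2 stuck-at-0, M3 stuck-at-1}.
Test 2 (x1=0, x2=0, x3=1, x4=0): fault-free M0=0, M1=1, M2=1, M3=1 → 1; observed 1. Eliminates M2 stuck-at-0.
Only M3 stuck-at-1 is consistent with every test.

M3 stuck-at-1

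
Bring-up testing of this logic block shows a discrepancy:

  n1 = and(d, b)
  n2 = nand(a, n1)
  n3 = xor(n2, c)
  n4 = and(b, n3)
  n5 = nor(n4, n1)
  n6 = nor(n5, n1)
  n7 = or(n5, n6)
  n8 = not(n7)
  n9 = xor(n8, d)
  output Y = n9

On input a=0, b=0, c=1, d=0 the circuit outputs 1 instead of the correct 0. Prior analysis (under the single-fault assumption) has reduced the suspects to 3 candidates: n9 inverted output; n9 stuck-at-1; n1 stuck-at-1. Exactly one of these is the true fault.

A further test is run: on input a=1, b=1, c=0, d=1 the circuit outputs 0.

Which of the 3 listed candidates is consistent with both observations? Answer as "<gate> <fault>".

Evaluate each candidate on input a=1, b=1, c=0, d=1:
  n9 inverted output: n1=1, n2=0, n3=0, n4=0, n5=0, n6=0, n7=0, n8=1, n9=1 [inverted output] → 1 — eliminated
  n9 stuck-at-1: n1=1, n2=0, n3=0, n4=0, n5=0, n6=0, n7=0, n8=1, n9=1 [stuck-at-1] → 1 — eliminated
  n1 stuck-at-1: n1=1 [stuck-at-1], n2=0, n3=0, n4=0, n5=0, n6=0, n7=0, n8=1, n9=0 → 0 — matches
Only n1 stuck-at-1 reproduces the observed 0.

n1 stuck-at-1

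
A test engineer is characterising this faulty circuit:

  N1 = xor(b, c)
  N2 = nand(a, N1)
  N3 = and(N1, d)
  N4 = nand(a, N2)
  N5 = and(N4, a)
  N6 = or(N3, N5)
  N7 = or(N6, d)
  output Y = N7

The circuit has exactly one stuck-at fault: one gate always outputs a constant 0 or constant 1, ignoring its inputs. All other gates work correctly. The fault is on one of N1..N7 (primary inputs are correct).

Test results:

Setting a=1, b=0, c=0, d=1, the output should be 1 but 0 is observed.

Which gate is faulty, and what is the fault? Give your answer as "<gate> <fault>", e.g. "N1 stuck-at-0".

N7 stuck-at-0

Fault-free values for test 1 (a=1, b=0, c=0, d=1): N1=0, N2=1, N3=0, N4=0, N5=0, N6=0, N7=1, giving Y=1. Observed 0.
Test 1: faults giving observed 0 are {N7 stuck-at-0}.
Only N7 stuck-at-0 is consistent with every test.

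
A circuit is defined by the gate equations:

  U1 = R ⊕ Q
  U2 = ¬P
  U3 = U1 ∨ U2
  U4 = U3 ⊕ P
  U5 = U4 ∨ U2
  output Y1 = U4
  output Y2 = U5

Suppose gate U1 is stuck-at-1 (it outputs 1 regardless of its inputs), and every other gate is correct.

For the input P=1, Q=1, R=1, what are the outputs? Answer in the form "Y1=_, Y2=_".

Propagate with U1 forced: U1=1 [stuck-at-1], U2=0, U3=1, U4=0, U5=0.
So the outputs are Y1=0, Y2=0. (Without the fault they would be Y1=1, Y2=1.)

Y1=0, Y2=0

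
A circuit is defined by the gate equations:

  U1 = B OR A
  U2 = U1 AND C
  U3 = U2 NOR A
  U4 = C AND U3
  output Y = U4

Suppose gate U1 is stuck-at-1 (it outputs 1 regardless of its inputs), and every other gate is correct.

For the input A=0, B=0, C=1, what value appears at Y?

0

Propagate with U1 forced: U1=1 [stuck-at-1], U2=1, U3=0, U4=0.
So Y = 0. (Without the fault it would be 1.)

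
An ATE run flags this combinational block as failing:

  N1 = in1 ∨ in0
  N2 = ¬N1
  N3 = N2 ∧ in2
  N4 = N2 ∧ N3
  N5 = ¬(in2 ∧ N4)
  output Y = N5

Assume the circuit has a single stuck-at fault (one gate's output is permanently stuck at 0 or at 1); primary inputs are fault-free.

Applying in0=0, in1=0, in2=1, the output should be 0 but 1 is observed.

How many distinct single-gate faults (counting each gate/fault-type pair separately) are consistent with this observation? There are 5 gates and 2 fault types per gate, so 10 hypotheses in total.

Fault-free: N1=0, N2=1, N3=1, N4=1, N5=0 → 0. Observed 1.
  N1 stuck-at-0: output 0 ✗
  N1 stuck-at-1: output 1 ✓
  N2 stuck-at-0: output 1 ✓
  N2 stuck-at-1: output 0 ✗
  N3 stuck-at-0: output 1 ✓
  N3 stuck-at-1: output 0 ✗
  N4 stuck-at-0: output 1 ✓
  N4 stuck-at-1: output 0 ✗
  N5 stuck-at-0: output 0 ✗
  N5 stuck-at-1: output 1 ✓
Consistent faults: {N1 stuck-at-1, N2 stuck-at-0, N3 stuck-at-0, N4 stuck-at-0, N5 stuck-at-1} — 5 in all.

5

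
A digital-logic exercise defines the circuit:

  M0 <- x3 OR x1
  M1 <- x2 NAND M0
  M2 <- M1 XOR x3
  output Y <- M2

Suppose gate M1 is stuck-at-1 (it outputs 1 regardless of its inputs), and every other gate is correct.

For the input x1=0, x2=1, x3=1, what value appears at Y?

Propagate with M1 forced: M0=1, M1=1 [stuck-at-1], M2=0.
So Y = 0. (Without the fault it would be 1.)

0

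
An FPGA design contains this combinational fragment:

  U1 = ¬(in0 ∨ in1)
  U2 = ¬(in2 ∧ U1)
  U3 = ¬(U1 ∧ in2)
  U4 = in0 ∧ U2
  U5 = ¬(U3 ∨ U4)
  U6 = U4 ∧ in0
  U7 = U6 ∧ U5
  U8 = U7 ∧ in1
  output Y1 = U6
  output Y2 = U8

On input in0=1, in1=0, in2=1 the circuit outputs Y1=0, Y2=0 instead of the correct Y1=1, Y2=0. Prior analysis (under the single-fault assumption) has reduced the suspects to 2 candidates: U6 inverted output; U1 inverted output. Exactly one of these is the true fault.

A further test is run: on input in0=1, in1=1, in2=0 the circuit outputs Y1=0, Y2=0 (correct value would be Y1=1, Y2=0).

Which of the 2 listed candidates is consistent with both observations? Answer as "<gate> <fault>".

U6 inverted output

Evaluate each candidate on input in0=1, in1=1, in2=0:
  U6 inverted output: U1=0, U2=1, U3=1, U4=1, U5=0, U6=0 [inverted output], U7=0, U8=0 → Y1=0, Y2=0 — matches
  U1 inverted output: U1=1 [inverted output], U2=1, U3=1, U4=1, U5=0, U6=1, U7=0, U8=0 → Y1=1, Y2=0 — eliminated
Only U6 inverted output reproduces the observed Y1=0, Y2=0.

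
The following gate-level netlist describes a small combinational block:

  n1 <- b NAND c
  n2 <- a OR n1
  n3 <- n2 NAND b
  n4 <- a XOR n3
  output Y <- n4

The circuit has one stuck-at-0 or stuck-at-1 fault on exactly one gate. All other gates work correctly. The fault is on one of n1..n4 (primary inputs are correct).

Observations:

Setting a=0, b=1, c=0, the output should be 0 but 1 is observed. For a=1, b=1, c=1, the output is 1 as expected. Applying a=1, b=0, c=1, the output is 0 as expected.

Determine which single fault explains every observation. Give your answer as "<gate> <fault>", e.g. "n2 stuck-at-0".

Fault-free values for test 1 (a=0, b=1, c=0): n1=1, n2=1, n3=0, n4=0, giving Y=0. Observed 1.
Test 1: faults giving observed 1 are {n1 stuck-at-0, n2 stuck-at-0, n3 stuck-at-1, n4 stuck-at-1}.
Test 2 (a=1, b=1, c=1): fault-free n1=0, n2=1, n3=0, n4=1 → 1; observed 1. Eliminates n2 stuck-at-0, n3 stuck-at-1.
Test 3 (a=1, b=0, c=1): fault-free n1=1, n2=1, n3=1, n4=0 → 0; observed 0. Eliminates n4 stuck-at-1.
Only n1 stuck-at-0 is consistent with every test.

n1 stuck-at-0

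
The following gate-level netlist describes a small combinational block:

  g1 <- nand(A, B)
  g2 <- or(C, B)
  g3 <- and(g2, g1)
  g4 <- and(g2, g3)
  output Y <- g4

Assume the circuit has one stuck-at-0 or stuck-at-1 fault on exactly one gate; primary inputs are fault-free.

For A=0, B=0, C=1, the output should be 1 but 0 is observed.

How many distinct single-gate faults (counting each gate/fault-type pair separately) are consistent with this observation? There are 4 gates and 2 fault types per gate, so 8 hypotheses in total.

4

Fault-free: g1=1, g2=1, g3=1, g4=1 → 1. Observed 0.
  g1 stuck-at-0: output 0 ✓
  g1 stuck-at-1: output 1 ✗
  g2 stuck-at-0: output 0 ✓
  g2 stuck-at-1: output 1 ✗
  g3 stuck-at-0: output 0 ✓
  g3 stuck-at-1: output 1 ✗
  g4 stuck-at-0: output 0 ✓
  g4 stuck-at-1: output 1 ✗
Consistent faults: {g1 stuck-at-0, g2 stuck-at-0, g3 stuck-at-0, g4 stuck-at-0} — 4 in all.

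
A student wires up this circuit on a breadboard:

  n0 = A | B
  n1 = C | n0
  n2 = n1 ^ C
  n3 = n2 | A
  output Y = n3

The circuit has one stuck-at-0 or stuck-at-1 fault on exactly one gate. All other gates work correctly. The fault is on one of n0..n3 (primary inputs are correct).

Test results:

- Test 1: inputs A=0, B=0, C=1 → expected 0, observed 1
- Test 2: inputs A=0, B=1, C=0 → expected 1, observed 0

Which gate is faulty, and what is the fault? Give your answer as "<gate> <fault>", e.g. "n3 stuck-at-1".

n1 stuck-at-0

Fault-free values for test 1 (A=0, B=0, C=1): n0=0, n1=1, n2=0, n3=0, giving Y=0. Observed 1.
Test 1: faults giving observed 1 are {n1 stuck-at-0, n2 stuck-at-1, n3 stuck-at-1}.
Test 2 (A=0, B=1, C=0): fault-free n0=1, n1=1, n2=1, n3=1 → 1; observed 0. Eliminates n2 stuck-at-1, n3 stuck-at-1.
Only n1 stuck-at-0 is consistent with every test.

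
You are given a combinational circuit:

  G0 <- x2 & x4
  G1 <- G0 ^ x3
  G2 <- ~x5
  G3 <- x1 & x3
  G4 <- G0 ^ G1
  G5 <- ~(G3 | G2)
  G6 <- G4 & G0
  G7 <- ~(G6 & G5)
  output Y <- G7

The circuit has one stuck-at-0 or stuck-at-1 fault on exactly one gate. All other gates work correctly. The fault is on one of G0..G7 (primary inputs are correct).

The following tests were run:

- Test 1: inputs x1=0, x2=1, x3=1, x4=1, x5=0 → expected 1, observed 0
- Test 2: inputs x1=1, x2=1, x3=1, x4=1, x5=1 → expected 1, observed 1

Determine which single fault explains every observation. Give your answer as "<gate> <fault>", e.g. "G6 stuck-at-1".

G2 stuck-at-0

Fault-free values for test 1 (x1=0, x2=1, x3=1, x4=1, x5=0): G0=1, G1=0, G2=1, G3=0, G4=1, G5=0, G6=1, G7=1, giving Y=1. Observed 0.
Test 1: faults giving observed 0 are {G2 stuck-at-0, G5 stuck-at-1, G7 stuck-at-0}.
Test 2 (x1=1, x2=1, x3=1, x4=1, x5=1): fault-free G0=1, G1=0, G2=0, G3=1, G4=1, G5=0, G6=1, G7=1 → 1; observed 1. Eliminates G5 stuck-at-1, G7 stuck-at-0.
Only G2 stuck-at-0 is consistent with every test.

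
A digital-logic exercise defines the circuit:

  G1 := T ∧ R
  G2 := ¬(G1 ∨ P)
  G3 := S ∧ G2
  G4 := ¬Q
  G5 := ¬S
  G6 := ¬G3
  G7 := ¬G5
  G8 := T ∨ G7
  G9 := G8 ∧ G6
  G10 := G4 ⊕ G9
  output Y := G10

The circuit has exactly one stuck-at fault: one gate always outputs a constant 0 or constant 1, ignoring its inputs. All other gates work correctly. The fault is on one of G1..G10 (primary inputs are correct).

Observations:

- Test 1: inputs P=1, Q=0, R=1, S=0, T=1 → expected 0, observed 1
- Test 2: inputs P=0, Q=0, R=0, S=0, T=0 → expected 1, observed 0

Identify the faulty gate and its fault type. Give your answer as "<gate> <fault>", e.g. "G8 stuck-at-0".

Fault-free values for test 1 (P=1, Q=0, R=1, S=0, T=1): G1=1, G2=0, G3=0, G4=1, G5=1, G6=1, G7=0, G8=1, G9=1, G10=0, giving Y=0. Observed 1.
Test 1: faults giving observed 1 are {G3 stuck-at-1, G4 stuck-at-0, G6 stuck-at-0, G8 stuck-at-0, G9 stuck-at-0, G10 stuck-at-1}.
Test 2 (P=0, Q=0, R=0, S=0, T=0): fault-free G1=0, G2=1, G3=0, G4=1, G5=1, G6=1, G7=0, G8=0, G9=0, G10=1 → 1; observed 0. Eliminates G3 stuck-at-1, G6 stuck-at-0, G8 stuck-at-0, G9 stuck-at-0, G10 stuck-at-1.
Only G4 stuck-at-0 is consistent with every test.

G4 stuck-at-0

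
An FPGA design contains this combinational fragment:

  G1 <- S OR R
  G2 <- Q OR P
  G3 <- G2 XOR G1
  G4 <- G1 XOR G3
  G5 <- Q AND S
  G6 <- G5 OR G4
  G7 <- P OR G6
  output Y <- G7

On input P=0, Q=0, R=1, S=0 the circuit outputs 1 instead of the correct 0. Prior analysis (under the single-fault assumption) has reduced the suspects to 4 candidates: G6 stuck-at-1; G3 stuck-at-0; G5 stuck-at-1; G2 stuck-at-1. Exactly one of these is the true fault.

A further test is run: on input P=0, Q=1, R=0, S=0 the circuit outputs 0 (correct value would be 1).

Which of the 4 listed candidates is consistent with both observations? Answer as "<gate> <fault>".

Evaluate each candidate on input P=0, Q=1, R=0, S=0:
  G6 stuck-at-1: G1=0, G2=1, G3=1, G4=1, G5=0, G6=1 [stuck-at-1], G7=1 → 1 — eliminated
  G3 stuck-at-0: G1=0, G2=1, G3=0 [stuck-at-0], G4=0, G5=0, G6=0, G7=0 → 0 — matches
  G5 stuck-at-1: G1=0, G2=1, G3=1, G4=1, G5=1 [stuck-at-1], G6=1, G7=1 → 1 — eliminated
  G2 stuck-at-1: G1=0, G2=1 [stuck-at-1], G3=1, G4=1, G5=0, G6=1, G7=1 → 1 — eliminated
Only G3 stuck-at-0 reproduces the observed 0.

G3 stuck-at-0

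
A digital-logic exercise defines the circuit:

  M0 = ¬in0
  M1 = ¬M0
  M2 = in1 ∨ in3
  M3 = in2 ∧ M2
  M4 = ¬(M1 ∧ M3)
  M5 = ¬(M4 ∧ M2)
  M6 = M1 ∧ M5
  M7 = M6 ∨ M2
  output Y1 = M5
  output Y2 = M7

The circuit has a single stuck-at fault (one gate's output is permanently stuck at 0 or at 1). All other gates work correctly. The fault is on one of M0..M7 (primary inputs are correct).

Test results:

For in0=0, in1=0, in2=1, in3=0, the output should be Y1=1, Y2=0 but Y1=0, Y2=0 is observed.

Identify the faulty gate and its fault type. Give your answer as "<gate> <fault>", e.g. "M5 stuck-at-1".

M5 stuck-at-0

Fault-free values for test 1 (in0=0, in1=0, in2=1, in3=0): M0=1, M1=0, M2=0, M3=0, M4=1, M5=1, M6=0, M7=0, giving Y1=1, Y2=0. Observed Y1=0, Y2=0.
Test 1: faults giving observed Y1=0, Y2=0 are {M5 stuck-at-0}.
Only M5 stuck-at-0 is consistent with every test.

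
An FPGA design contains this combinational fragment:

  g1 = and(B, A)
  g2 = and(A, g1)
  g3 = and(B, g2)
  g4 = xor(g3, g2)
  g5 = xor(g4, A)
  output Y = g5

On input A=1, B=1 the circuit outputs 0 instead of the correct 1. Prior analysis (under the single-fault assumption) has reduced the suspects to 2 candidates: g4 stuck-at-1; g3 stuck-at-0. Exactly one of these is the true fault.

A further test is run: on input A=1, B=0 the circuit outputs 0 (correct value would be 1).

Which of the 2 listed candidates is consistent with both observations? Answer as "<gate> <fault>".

g4 stuck-at-1

Evaluate each candidate on input A=1, B=0:
  g4 stuck-at-1: g1=0, g2=0, g3=0, g4=1 [stuck-at-1], g5=0 → 0 — matches
  g3 stuck-at-0: g1=0, g2=0, g3=0 [stuck-at-0], g4=0, g5=1 → 1 — eliminated
Only g4 stuck-at-1 reproduces the observed 0.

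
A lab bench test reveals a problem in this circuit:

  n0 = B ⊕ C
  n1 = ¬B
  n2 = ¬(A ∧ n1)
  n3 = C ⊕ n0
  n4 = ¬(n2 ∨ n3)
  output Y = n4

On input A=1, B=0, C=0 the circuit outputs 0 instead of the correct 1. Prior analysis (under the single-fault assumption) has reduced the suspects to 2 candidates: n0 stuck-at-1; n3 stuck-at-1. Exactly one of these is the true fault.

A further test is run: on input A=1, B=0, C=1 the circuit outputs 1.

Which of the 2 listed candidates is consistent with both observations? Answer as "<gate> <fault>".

Evaluate each candidate on input A=1, B=0, C=1:
  n0 stuck-at-1: n0=1 [stuck-at-1], n1=1, n2=0, n3=0, n4=1 → 1 — matches
  n3 stuck-at-1: n0=1, n1=1, n2=0, n3=1 [stuck-at-1], n4=0 → 0 — eliminated
Only n0 stuck-at-1 reproduces the observed 1.

n0 stuck-at-1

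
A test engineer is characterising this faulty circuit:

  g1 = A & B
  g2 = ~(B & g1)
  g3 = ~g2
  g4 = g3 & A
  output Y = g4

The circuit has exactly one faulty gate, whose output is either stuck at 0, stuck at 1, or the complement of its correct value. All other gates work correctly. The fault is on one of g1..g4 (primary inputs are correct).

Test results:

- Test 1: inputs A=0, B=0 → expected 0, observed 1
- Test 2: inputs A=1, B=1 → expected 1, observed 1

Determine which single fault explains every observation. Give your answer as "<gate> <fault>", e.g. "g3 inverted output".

Fault-free values for test 1 (A=0, B=0): g1=0, g2=1, g3=0, g4=0, giving Y=0. Observed 1.
Test 1: faults giving observed 1 are {g4 stuck-at-1, g4 inverted output}.
Test 2 (A=1, B=1): fault-free g1=1, g2=0, g3=1, g4=1 → 1; observed 1. Eliminates g4 inverted output.
Only g4 stuck-at-1 is consistent with every test.

g4 stuck-at-1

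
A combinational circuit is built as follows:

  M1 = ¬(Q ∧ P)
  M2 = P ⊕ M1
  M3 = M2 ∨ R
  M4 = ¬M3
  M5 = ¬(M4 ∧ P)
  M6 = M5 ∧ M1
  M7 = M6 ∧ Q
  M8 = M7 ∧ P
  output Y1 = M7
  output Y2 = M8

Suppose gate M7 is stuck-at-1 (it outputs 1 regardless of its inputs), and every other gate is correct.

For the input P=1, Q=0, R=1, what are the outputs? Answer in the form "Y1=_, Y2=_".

Y1=1, Y2=1

Propagate with M7 forced: M1=1, M2=0, M3=1, M4=0, M5=1, M6=1, M7=1 [stuck-at-1], M8=1.
So the outputs are Y1=1, Y2=1. (Without the fault they would be Y1=0, Y2=0.)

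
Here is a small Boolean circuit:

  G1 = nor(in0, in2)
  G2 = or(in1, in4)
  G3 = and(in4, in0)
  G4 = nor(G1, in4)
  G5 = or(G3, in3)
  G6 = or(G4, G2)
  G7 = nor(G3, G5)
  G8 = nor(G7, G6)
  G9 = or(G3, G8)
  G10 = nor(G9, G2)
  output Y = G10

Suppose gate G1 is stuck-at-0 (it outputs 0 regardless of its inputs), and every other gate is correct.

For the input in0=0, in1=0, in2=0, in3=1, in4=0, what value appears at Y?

1

Propagate with G1 forced: G1=0 [stuck-at-0], G2=0, G3=0, G4=1, G5=1, G6=1, G7=0, G8=0, G9=0, G10=1.
So Y = 1. (Without the fault it would be 0.)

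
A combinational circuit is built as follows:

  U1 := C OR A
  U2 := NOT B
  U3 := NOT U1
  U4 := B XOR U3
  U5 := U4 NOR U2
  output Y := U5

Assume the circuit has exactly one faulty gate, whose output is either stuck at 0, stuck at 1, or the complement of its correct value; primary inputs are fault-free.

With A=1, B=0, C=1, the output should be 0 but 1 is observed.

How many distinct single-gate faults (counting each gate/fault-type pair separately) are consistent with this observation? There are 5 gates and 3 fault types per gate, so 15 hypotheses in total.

4

Fault-free: U1=1, U2=1, U3=0, U4=0, U5=0 → 0. Observed 1.
  U1: none of the 3 fault types match ✗
  U2: stuck-at-0, inverted output ✓; others ✗
  U3: none of the 3 fault types match ✗
  U4: none of the 3 fault types match ✗
  U5: stuck-at-1, inverted output ✓; others ✗
Consistent faults: {U2 stuck-at-0, U2 inverted output, U5 stuck-at-1, U5 inverted output} — 4 in all.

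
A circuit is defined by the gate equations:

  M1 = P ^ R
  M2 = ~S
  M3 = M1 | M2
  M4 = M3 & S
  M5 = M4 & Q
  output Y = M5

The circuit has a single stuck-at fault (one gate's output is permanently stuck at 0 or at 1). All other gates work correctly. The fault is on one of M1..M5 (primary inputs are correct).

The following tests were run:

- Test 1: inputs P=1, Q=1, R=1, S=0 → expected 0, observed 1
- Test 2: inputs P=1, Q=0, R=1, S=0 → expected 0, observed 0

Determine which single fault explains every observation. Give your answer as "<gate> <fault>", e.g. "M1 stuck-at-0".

M4 stuck-at-1

Fault-free values for test 1 (P=1, Q=1, R=1, S=0): M1=0, M2=1, M3=1, M4=0, M5=0, giving Y=0. Observed 1.
Test 1: faults giving observed 1 are {M4 stuck-at-1, M5 stuck-at-1}.
Test 2 (P=1, Q=0, R=1, S=0): fault-free M1=0, M2=1, M3=1, M4=0, M5=0 → 0; observed 0. Eliminates M5 stuck-at-1.
Only M4 stuck-at-1 is consistent with every test.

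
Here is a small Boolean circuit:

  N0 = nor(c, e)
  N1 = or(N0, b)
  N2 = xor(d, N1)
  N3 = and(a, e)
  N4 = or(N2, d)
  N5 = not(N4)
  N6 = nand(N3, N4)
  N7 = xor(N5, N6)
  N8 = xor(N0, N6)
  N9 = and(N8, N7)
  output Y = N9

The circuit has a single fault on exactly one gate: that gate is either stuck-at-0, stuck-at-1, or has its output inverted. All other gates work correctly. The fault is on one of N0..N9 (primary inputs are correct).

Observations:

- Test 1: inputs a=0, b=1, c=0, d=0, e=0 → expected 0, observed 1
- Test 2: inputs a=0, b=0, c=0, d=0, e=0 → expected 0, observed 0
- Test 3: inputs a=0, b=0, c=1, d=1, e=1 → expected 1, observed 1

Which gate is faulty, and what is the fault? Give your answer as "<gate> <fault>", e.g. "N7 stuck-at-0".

N0 stuck-at-0

Fault-free values for test 1 (a=0, b=1, c=0, d=0, e=0): N0=1, N1=1, N2=1, N3=0, N4=1, N5=0, N6=1, N7=1, N8=0, N9=0, giving Y=0. Observed 1.
Test 1: faults giving observed 1 are {N0 stuck-at-0, N0 inverted output, N8 stuck-at-1, N8 inverted output, N9 stuck-at-1, N9 inverted output}.
Test 2 (a=0, b=0, c=0, d=0, e=0): fault-free N0=1, N1=1, N2=1, N3=0, N4=1, N5=0, N6=1, N7=1, N8=0, N9=0 → 0; observed 0. Eliminates N8 stuck-at-1, N8 inverted output, N9 stuck-at-1, N9 inverted output.
Test 3 (a=0, b=0, c=1, d=1, e=1): fault-free N0=0, N1=0, N2=1, N3=0, N4=1, N5=0, N6=1, N7=1, N8=1, N9=1 → 1; observed 1. Eliminates N0 inverted output.
Only N0 stuck-at-0 is consistent with every test.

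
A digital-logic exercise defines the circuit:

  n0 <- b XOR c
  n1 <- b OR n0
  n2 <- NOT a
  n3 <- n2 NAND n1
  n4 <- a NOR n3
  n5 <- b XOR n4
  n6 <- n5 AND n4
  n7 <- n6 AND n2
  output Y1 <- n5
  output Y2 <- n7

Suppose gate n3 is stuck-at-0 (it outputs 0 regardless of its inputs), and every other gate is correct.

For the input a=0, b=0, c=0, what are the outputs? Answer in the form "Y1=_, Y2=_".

Propagate with n3 forced: n0=0, n1=0, n2=1, n3=0 [stuck-at-0], n4=1, n5=1, n6=1, n7=1.
So the outputs are Y1=1, Y2=1. (Without the fault they would be Y1=0, Y2=0.)

Y1=1, Y2=1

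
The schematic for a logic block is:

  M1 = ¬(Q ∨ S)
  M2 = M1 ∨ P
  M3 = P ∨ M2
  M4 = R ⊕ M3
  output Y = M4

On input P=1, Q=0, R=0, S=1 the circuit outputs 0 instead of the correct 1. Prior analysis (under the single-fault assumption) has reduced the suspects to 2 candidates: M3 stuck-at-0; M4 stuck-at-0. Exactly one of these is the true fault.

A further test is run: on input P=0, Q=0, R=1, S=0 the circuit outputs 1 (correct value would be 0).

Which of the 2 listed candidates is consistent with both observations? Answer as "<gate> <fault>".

M3 stuck-at-0

Evaluate each candidate on input P=0, Q=0, R=1, S=0:
  M3 stuck-at-0: M1=1, M2=1, M3=0 [stuck-at-0], M4=1 → 1 — matches
  M4 stuck-at-0: M1=1, M2=1, M3=1, M4=0 [stuck-at-0] → 0 — eliminated
Only M3 stuck-at-0 reproduces the observed 1.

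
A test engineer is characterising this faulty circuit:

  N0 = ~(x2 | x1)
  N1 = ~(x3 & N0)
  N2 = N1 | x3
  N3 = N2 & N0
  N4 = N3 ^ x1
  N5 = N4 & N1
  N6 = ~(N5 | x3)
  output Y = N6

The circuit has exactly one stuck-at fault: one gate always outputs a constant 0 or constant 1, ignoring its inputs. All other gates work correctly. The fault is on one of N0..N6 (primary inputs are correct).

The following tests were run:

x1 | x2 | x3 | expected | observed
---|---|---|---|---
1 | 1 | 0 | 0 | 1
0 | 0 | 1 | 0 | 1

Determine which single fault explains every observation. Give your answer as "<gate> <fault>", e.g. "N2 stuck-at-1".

N6 stuck-at-1

Fault-free values for test 1 (x1=1, x2=1, x3=0): N0=0, N1=1, N2=1, N3=0, N4=1, N5=1, N6=0, giving Y=0. Observed 1.
Test 1: faults giving observed 1 are {N0 stuck-at-1, N1 stuck-at-0, N3 stuck-at-1, N4 stuck-at-0, N5 stuck-at-0, N6 stuck-at-1}.
Test 2 (x1=0, x2=0, x3=1): fault-free N0=1, N1=0, N2=1, N3=1, N4=1, N5=0, N6=0 → 0; observed 1. Eliminates N0 stuck-at-1, N1 stuck-at-0, N3 stuck-at-1, N4 stuck-at-0, N5 stuck-at-0.
Only N6 stuck-at-1 is consistent with every test.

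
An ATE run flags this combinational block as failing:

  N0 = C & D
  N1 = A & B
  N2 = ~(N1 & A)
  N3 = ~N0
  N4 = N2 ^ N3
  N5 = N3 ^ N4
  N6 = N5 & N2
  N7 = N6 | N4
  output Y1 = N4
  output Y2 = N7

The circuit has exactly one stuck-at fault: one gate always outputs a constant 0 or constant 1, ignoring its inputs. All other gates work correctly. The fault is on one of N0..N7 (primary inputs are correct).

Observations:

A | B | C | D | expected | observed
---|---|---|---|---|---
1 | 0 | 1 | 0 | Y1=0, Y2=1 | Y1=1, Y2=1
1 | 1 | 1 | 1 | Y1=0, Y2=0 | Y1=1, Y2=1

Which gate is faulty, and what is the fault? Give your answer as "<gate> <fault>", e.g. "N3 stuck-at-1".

Fault-free values for test 1 (A=1, B=0, C=1, D=0): N0=0, N1=0, N2=1, N3=1, N4=0, N5=1, N6=1, N7=1, giving Y1=0, Y2=1. Observed Y1=1, Y2=1.
Test 1: faults giving observed Y1=1, Y2=1 are {N0 stuck-at-1, N1 stuck-at-1, N2 stuck-at-0, N3 stuck-at-0, N4 stuck-at-1}.
Test 2 (A=1, B=1, C=1, D=1): fault-free N0=1, N1=1, N2=0, N3=0, N4=0, N5=0, N6=0, N7=0 → Y1=0, Y2=0; observed Y1=1, Y2=1. Eliminates N0 stuck-at-1, N1 stuck-at-1, N2 stuck-at-0, N3 stuck-at-0.
Only N4 stuck-at-1 is consistent with every test.

N4 stuck-at-1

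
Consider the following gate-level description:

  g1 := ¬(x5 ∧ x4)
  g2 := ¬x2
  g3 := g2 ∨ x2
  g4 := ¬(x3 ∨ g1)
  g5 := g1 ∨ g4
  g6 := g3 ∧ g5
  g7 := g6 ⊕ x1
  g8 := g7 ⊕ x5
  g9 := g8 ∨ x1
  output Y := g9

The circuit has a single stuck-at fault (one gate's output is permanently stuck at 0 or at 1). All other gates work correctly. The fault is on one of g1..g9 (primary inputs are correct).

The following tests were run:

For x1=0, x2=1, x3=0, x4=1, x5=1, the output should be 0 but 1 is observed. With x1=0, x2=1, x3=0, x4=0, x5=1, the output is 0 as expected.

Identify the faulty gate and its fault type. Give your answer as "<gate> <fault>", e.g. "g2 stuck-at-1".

Fault-free values for test 1 (x1=0, x2=1, x3=0, x4=1, x5=1): g1=0, g2=0, g3=1, g4=1, g5=1, g6=1, g7=1, g8=0, g9=0, giving Y=0. Observed 1.
Test 1: faults giving observed 1 are {g3 stuck-at-0, g4 stuck-at-0, g5 stuck-at-0, g6 stuck-at-0, g7 stuck-at-0, g8 stuck-at-1, g9 stuck-at-1}.
Test 2 (x1=0, x2=1, x3=0, x4=0, x5=1): fault-free g1=1, g2=0, g3=1, g4=0, g5=1, g6=1, g7=1, g8=0, g9=0 → 0; observed 0. Eliminates g3 stuck-at-0, g5 stuck-at-0, g6 stuck-at-0, g7 stuck-at-0, g8 stuck-at-1, g9 stuck-at-1.
Only g4 stuck-at-0 is consistent with every test.

g4 stuck-at-0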